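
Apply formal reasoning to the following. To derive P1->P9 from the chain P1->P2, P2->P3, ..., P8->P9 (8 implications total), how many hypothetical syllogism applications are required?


With 8 implications in a chain connecting 9 propositions:
P1->P2, P2->P3, ..., P8->P9
Steps needed = (number of implications) - 1 = 8 - 1 = 7

7


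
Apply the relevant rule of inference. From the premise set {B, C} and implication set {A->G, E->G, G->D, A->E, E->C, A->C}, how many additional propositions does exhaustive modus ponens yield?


Initial facts: {B, C}
Apply modus ponens to closure:
  (no implication fires)
Final known: {B, C}
New propositions: {(none)}
Count = 0

0


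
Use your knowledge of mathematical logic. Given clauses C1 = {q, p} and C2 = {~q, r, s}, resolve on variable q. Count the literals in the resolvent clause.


Remove q from C1 and ~q from C2.
C1 remainder: {p}
C2 remainder: {r, s}
Union (resolvent): {p, r, s}
Resolvent has 3 literal(s).

3


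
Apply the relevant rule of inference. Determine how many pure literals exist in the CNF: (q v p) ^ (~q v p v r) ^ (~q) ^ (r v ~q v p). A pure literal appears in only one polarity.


Check each variable for pure literal status:
p: pure positive
q: mixed (not pure)
r: pure positive
Pure literal count = 2

2


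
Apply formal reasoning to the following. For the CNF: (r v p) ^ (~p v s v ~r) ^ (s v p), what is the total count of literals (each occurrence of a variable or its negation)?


Counting literals in each clause:
Clause 1: 2 literal(s)
Clause 2: 3 literal(s)
Clause 3: 2 literal(s)
Total = 7

7


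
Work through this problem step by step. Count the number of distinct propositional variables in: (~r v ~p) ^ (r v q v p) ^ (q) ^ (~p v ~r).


Identify each variable that appears in the formula.
Variables found: p, q, r
Count = 3

3


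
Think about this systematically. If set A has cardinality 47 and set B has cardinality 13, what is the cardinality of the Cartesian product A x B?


The Cartesian product A x B contains all ordered pairs (a, b).
|A x B| = |A| * |B| = 47 * 13 = 611

611


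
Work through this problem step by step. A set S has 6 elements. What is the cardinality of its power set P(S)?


The power set of a set with n elements has 2^n elements.
|P(S)| = 2^6 = 64

64


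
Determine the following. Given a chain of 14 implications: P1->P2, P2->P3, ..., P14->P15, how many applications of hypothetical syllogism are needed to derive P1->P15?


With 14 implications in a chain connecting 15 propositions:
P1->P2, P2->P3, ..., P14->P15
Steps needed = (number of implications) - 1 = 14 - 1 = 13

13


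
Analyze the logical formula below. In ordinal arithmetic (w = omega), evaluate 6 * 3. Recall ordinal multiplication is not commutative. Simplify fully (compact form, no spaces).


Compute 6 * 3.
Ordinal * is associative and left-distributive over +, but NOT commutative; for finite n>1, n*w = w but w*n stays w*n.
Both finite; ordinal * agrees with natural *: 6 * 3 = 18.
Result = 18

18


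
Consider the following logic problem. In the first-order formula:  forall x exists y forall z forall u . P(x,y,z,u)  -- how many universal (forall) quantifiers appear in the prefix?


Quantifier prefix: forall x exists y forall z forall u
Mark each quantifier type:
  U E U U
Universal count = 3, Existential count = 1
Asked for universal (forall) quantifiers: 3

3


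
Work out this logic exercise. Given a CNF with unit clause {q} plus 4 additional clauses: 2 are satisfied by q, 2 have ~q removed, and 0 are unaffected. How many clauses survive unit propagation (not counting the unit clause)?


Satisfied (removed): 2
Shortened (remain): 2
Unchanged (remain): 0
Remaining = 2 + 0 = 2

2


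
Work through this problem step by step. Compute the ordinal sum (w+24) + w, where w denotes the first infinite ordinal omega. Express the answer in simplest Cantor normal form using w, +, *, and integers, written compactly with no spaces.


Compute (w+24) + w.
Ordinal + is associative but NOT commutative; for finite n>0, n + w = w but w + n stays w+n.
(w+24) + w = w + (24+w) = w + w = w*2 (the finite tail 24 is absorbed by the right w).
Result = w*2

w*2


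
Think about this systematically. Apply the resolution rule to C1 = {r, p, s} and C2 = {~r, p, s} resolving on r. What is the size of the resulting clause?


Remove r from C1 and ~r from C2.
C1 remainder: {p, s}
C2 remainder: {p, s}
Union (resolvent): {p, s}
Resolvent has 2 literal(s).

2


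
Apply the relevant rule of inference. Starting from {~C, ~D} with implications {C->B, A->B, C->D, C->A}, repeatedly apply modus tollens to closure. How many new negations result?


Initial negated facts: {~C, ~D}
Apply modus tollens to closure:
  (no implication fires)
Final negated: {~C, ~D}
New negations: {(none)}
Count = 0

0


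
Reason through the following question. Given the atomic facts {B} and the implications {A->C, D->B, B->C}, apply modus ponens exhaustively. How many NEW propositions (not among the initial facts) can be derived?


Initial facts: {B}
Apply modus ponens to closure:
  B and B->C  =>  C
Final known: {B, C}
New propositions: {C}
Count = 1

1


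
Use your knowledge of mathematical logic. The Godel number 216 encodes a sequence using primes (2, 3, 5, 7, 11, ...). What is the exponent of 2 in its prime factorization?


Factorize 216 by dividing by 2 repeatedly.
Division steps: 2 divides 216 exactly 3 time(s).
Exponent of 2 = 3

3


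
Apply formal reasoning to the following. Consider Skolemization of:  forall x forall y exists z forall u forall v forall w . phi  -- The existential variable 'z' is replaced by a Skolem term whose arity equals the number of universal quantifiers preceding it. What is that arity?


Quantifier prefix: forall x forall y exists z forall u forall v forall w
'z' is existentially quantified at position 3.
Universal variables preceding it: x, y
Skolem function arity = 2

2


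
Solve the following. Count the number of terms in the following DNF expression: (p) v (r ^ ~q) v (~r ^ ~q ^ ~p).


A DNF formula is a disjunction of terms (conjunctions).
Terms are separated by v.
Counting the disjuncts: 3 terms.

3


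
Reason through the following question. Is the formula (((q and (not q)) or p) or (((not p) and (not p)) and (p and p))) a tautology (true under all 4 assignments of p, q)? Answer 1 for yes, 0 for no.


Check all 4 assignments:
p=0, q=0: 0
p=0, q=1: 0
p=1, q=0: 1
p=1, q=1: 1
Satisfying count = 2/4.
Tautology iff count = 4: no.

0


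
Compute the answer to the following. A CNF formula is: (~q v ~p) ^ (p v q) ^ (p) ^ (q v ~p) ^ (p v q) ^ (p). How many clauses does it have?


A CNF formula is a conjunction of clauses.
Clauses are separated by ^.
Counting the conjuncts: 6 clauses.

6


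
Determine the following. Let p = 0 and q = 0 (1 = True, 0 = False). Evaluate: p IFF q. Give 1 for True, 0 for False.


p = 0, q = 0
Operation: p IFF q
Evaluate: 0 IFF 0 = 1

1


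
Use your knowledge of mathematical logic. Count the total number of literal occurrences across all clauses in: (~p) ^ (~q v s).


Counting literals in each clause:
Clause 1: 1 literal(s)
Clause 2: 2 literal(s)
Total = 3

3


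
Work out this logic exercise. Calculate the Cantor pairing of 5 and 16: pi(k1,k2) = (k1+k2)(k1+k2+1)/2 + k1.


k1 + k2 = 21
(k1+k2)(k1+k2+1)/2 = 21 * 22 / 2 = 231
pi = 231 + 5 = 236

236


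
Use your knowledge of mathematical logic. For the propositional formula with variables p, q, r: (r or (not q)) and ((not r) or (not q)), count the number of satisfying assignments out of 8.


Evaluate all 8 assignments for p, q, r:
p=0, q=0, r=0: 1
p=0, q=0, r=1: 1
p=0, q=1, r=0: 0
p=0, q=1, r=1: 0
p=1, q=0, r=0: 1
p=1, q=0, r=1: 1
p=1, q=1, r=0: 0
p=1, q=1, r=1: 0
Satisfying count = 4

4


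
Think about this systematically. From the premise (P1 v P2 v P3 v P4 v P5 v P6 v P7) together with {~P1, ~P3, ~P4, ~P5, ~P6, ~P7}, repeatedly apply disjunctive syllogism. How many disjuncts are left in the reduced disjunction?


Original disjuncts (7): P1, P2, P3, P4, P5, P6, P7
Negated (eliminate): ~P1, ~P3, ~P4, ~P5, ~P6, ~P7
Remaining disjuncts: P2
Count = 7 - 6 = 1

1


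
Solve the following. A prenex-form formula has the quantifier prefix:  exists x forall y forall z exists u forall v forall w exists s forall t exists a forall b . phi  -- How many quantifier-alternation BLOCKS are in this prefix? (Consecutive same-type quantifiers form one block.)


Quantifier-type sequence: E A A E A A E A E A  (A=forall, E=exists)
Group into maximal same-type runs:
  Ex1 | Ax2 | Ex1 | Ax2 | Ex1 | Ax1 | Ex1 | Ax1
Number of blocks = 8

8


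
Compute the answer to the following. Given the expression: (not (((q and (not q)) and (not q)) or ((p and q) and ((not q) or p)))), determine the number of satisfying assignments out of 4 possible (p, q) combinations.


Check all 4 assignments:
p=0, q=0: 1
p=0, q=1: 1
p=1, q=0: 1
p=1, q=1: 0
Count of True = 3

3


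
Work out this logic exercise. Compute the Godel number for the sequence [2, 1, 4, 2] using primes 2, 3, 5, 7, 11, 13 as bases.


Encode each element as an exponent of the corresponding prime:
  2^2 = 4
  3^1 = 3
  5^4 = 625
  7^2 = 49
Product = 4 * 3 * 625 * 49 = 367500

367500


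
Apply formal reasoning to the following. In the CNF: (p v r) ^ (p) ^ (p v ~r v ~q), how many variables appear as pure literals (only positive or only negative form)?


Check each variable for pure literal status:
p: pure positive
q: pure negative
r: mixed (not pure)
Pure literal count = 2

2


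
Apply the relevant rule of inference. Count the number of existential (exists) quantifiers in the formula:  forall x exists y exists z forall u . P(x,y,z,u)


Quantifier prefix: forall x exists y exists z forall u
Mark each quantifier type:
  U E E U
Universal count = 2, Existential count = 2
Asked for existential (exists) quantifiers: 2

2


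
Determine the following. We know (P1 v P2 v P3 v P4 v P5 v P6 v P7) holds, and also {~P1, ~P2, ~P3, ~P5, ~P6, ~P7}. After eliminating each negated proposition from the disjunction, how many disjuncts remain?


Original disjuncts (7): P1, P2, P3, P4, P5, P6, P7
Negated (eliminate): ~P1, ~P2, ~P3, ~P5, ~P6, ~P7
Remaining disjuncts: P4
Count = 7 - 6 = 1

1


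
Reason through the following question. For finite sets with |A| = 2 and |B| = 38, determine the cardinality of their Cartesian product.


The Cartesian product A x B contains all ordered pairs (a, b).
|A x B| = |A| * |B| = 2 * 38 = 76

76


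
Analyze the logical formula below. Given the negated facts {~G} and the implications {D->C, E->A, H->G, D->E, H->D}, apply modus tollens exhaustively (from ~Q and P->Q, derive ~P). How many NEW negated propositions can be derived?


Initial negated facts: {~G}
Apply modus tollens to closure:
  ~G and H->G  =>  ~H
Final negated: {~G, ~H}
New negations: {~H}
Count = 1

1


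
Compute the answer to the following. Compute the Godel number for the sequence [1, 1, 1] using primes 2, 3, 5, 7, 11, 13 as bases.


Encode each element as an exponent of the corresponding prime:
  2^1 = 2
  3^1 = 3
  5^1 = 5
Product = 2 * 3 * 5 = 30

30


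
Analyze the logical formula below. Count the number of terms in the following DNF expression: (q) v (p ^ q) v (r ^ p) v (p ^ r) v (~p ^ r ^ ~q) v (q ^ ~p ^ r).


A DNF formula is a disjunction of terms (conjunctions).
Terms are separated by v.
Counting the disjuncts: 6 terms.

6


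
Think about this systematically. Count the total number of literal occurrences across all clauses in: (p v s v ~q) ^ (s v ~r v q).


Counting literals in each clause:
Clause 1: 3 literal(s)
Clause 2: 3 literal(s)
Total = 6

6


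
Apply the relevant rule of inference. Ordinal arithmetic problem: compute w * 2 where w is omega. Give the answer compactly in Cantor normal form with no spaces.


Compute w * 2.
Ordinal * is associative and left-distributive over +, but NOT commutative; for finite n>1, n*w = w but w*n stays w*n.
w * 2 means 2 copies of w concatenated: w*2.
Result = w*2

w*2


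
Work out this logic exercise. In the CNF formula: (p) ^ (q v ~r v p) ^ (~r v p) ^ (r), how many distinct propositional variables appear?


Identify each variable that appears in the formula.
Variables found: p, q, r
Count = 3

3


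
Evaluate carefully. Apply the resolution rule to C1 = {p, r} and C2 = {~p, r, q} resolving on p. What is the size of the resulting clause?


Remove p from C1 and ~p from C2.
C1 remainder: {r}
C2 remainder: {r, q}
Union (resolvent): {q, r}
Resolvent has 2 literal(s).

2


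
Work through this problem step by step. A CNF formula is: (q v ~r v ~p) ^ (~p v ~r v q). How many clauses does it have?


A CNF formula is a conjunction of clauses.
Clauses are separated by ^.
Counting the conjuncts: 2 clauses.

2


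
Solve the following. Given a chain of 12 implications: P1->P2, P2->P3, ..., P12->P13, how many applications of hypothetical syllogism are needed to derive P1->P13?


With 12 implications in a chain connecting 13 propositions:
P1->P2, P2->P3, ..., P12->P13
Steps needed = (number of implications) - 1 = 12 - 1 = 11

11


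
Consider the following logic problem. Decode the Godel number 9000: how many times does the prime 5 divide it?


Factorize 9000 by dividing by 5 repeatedly.
Division steps: 5 divides 9000 exactly 3 time(s).
Exponent of 5 = 3

3


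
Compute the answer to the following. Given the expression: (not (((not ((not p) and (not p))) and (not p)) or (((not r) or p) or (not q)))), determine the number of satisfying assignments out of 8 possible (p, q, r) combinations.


Check all 8 assignments:
p=0, q=0, r=0: 0
p=0, q=0, r=1: 0
p=0, q=1, r=0: 0
p=0, q=1, r=1: 1
p=1, q=0, r=0: 0
p=1, q=0, r=1: 0
p=1, q=1, r=0: 0
p=1, q=1, r=1: 0
Count of True = 1

1


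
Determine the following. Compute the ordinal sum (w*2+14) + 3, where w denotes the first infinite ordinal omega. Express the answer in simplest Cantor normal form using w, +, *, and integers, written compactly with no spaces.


Compute (w*2+14) + 3.
Ordinal + is associative but NOT commutative; for finite n>0, n + w = w but w + n stays w+n.
By associativity: (w*2+14) + 3 = w*2 + (14+3) = w*2+17.
Result = w*2+17

w*2+17


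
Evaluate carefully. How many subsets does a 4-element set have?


The power set of a set with n elements has 2^n elements.
|P(S)| = 2^4 = 16

16


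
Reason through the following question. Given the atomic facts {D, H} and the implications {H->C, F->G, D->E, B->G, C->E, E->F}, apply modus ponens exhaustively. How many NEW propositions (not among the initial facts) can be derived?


Initial facts: {D, H}
Apply modus ponens to closure:
  H and H->C  =>  C
  D and D->E  =>  E
  E and E->F  =>  F
  F and F->G  =>  G
Final known: {C, D, E, F, G, H}
New propositions: {C, E, F, G}
Count = 4

4


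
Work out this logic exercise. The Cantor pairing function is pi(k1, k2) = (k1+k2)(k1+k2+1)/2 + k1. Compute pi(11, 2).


k1 + k2 = 13
(k1+k2)(k1+k2+1)/2 = 13 * 14 / 2 = 91
pi = 91 + 11 = 102

102


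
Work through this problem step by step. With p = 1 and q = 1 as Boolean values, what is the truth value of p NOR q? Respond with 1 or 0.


p = 1, q = 1
Operation: p NOR q
Evaluate: 1 NOR 1 = 0

0


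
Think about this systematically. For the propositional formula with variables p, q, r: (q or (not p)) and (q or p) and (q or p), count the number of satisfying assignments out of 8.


Evaluate all 8 assignments for p, q, r:
p=0, q=0, r=0: 0
p=0, q=0, r=1: 0
p=0, q=1, r=0: 1
p=0, q=1, r=1: 1
p=1, q=0, r=0: 0
p=1, q=0, r=1: 0
p=1, q=1, r=0: 1
p=1, q=1, r=1: 1
Satisfying count = 4

4


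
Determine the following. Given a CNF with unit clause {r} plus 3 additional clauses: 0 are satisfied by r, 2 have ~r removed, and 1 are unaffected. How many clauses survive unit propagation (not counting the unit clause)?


Satisfied (removed): 0
Shortened (remain): 2
Unchanged (remain): 1
Remaining = 2 + 1 = 3

3


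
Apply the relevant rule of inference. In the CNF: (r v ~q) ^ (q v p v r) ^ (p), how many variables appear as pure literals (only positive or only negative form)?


Check each variable for pure literal status:
p: pure positive
q: mixed (not pure)
r: pure positive
Pure literal count = 2

2


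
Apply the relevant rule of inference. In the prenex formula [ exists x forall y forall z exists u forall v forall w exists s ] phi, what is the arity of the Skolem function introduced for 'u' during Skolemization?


Quantifier prefix: exists x forall y forall z exists u forall v forall w exists s
'u' is existentially quantified at position 4.
Universal variables preceding it: y, z
Skolem function arity = 2

2


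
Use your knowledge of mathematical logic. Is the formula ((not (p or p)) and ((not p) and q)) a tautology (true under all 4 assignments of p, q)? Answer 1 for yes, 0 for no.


Check all 4 assignments:
p=0, q=0: 0
p=0, q=1: 1
p=1, q=0: 0
p=1, q=1: 0
Satisfying count = 1/4.
Tautology iff count = 4: no.

0


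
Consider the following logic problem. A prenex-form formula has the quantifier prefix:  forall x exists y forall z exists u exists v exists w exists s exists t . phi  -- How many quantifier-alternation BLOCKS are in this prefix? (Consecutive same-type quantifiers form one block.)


Quantifier-type sequence: A E A E E E E E  (A=forall, E=exists)
Group into maximal same-type runs:
  Ax1 | Ex1 | Ax1 | Ex5
Number of blocks = 4

4


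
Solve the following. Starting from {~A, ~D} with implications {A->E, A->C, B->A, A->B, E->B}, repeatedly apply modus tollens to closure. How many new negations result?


Initial negated facts: {~A, ~D}
Apply modus tollens to closure:
  ~A and B->A  =>  ~B
  ~B and E->B  =>  ~E
Final negated: {~A, ~B, ~D, ~E}
New negations: {~B, ~E}
Count = 2

2


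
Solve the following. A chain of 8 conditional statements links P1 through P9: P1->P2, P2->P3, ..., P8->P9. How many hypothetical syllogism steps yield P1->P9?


With 8 implications in a chain connecting 9 propositions:
P1->P2, P2->P3, ..., P8->P9
Steps needed = (number of implications) - 1 = 8 - 1 = 7

7


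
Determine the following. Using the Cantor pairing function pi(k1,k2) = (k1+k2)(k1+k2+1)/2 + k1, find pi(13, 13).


k1 + k2 = 26
(k1+k2)(k1+k2+1)/2 = 26 * 27 / 2 = 351
pi = 351 + 13 = 364

364


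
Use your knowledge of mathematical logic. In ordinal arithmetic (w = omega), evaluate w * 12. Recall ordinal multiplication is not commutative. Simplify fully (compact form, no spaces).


Compute w * 12.
Ordinal * is associative and left-distributive over +, but NOT commutative; for finite n>1, n*w = w but w*n stays w*n.
w * 12 means 12 copies of w concatenated: w*12.
Result = w*12

w*12


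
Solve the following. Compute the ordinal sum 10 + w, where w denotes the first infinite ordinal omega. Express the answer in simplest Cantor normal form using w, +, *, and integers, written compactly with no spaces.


Compute 10 + w.
Ordinal + is associative but NOT commutative; for finite n>0, n + w = w but w + n stays w+n.
Any finite left addend is absorbed by w on the right: 10 + w = w.
Result = w

w


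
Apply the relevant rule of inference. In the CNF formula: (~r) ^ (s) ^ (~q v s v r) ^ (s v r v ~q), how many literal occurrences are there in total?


Counting literals in each clause:
Clause 1: 1 literal(s)
Clause 2: 1 literal(s)
Clause 3: 3 literal(s)
Clause 4: 3 literal(s)
Total = 8

8


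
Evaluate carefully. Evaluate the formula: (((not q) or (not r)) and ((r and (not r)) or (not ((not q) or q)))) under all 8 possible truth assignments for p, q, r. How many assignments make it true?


Check all 8 assignments:
p=0, q=0, r=0: 0
p=0, q=0, r=1: 0
p=0, q=1, r=0: 0
p=0, q=1, r=1: 0
p=1, q=0, r=0: 0
p=1, q=0, r=1: 0
p=1, q=1, r=0: 0
p=1, q=1, r=1: 0
Count of True = 0

0


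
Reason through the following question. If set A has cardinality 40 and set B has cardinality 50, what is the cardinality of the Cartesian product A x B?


The Cartesian product A x B contains all ordered pairs (a, b).
|A x B| = |A| * |B| = 40 * 50 = 2000

2000


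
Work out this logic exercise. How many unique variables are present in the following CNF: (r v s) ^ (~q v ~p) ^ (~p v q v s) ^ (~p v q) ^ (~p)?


Identify each variable that appears in the formula.
Variables found: p, q, r, s
Count = 4

4


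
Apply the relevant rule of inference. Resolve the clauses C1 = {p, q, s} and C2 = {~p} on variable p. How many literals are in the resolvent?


Remove p from C1 and ~p from C2.
C1 remainder: {q, s}
C2 remainder: {}
Union (resolvent): {q, s}
Resolvent has 2 literal(s).

2


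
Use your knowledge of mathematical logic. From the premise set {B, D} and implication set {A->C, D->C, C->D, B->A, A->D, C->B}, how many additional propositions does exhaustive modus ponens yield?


Initial facts: {B, D}
Apply modus ponens to closure:
  D and D->C  =>  C
  B and B->A  =>  A
Final known: {A, B, C, D}
New propositions: {A, C}
Count = 2

2


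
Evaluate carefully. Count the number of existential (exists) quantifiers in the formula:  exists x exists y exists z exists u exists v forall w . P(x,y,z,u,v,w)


Quantifier prefix: exists x exists y exists z exists u exists v forall w
Mark each quantifier type:
  E E E E E U
Universal count = 1, Existential count = 5
Asked for existential (exists) quantifiers: 5

5


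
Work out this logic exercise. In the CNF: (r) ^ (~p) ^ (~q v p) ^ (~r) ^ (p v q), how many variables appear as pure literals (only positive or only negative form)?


Check each variable for pure literal status:
p: mixed (not pure)
q: mixed (not pure)
r: mixed (not pure)
Pure literal count = 0

0


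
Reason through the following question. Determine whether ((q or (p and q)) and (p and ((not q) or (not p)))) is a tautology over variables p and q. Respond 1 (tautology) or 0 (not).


Check all 4 assignments:
p=0, q=0: 0
p=0, q=1: 0
p=1, q=0: 0
p=1, q=1: 0
Satisfying count = 0/4.
Tautology iff count = 4: no.

0


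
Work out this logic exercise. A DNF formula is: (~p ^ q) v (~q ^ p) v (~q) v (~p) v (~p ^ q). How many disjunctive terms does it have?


A DNF formula is a disjunction of terms (conjunctions).
Terms are separated by v.
Counting the disjuncts: 5 terms.

5


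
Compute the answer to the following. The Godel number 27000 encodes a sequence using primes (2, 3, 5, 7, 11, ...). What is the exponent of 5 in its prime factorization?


Factorize 27000 by dividing by 5 repeatedly.
Division steps: 5 divides 27000 exactly 3 time(s).
Exponent of 5 = 3

3


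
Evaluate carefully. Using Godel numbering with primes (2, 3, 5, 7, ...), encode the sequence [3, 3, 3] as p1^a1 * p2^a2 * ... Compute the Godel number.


Encode each element as an exponent of the corresponding prime:
  2^3 = 8
  3^3 = 27
  5^3 = 125
Product = 8 * 27 * 125 = 27000

27000


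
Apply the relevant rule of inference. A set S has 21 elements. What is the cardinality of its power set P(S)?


The power set of a set with n elements has 2^n elements.
|P(S)| = 2^21 = 2097152

2097152


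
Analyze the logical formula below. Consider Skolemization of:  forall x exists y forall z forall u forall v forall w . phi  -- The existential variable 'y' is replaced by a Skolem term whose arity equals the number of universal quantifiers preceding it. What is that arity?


Quantifier prefix: forall x exists y forall z forall u forall v forall w
'y' is existentially quantified at position 2.
Universal variables preceding it: x
Skolem function arity = 1

1


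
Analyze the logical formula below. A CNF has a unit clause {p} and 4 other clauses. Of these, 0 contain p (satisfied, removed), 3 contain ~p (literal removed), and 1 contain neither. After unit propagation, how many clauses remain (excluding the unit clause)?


Satisfied (removed): 0
Shortened (remain): 3
Unchanged (remain): 1
Remaining = 3 + 1 = 4

4


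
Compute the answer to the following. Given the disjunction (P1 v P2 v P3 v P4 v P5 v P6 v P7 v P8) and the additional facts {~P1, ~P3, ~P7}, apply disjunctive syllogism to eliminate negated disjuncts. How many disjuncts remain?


Original disjuncts (8): P1, P2, P3, P4, P5, P6, P7, P8
Negated (eliminate): ~P1, ~P3, ~P7
Remaining disjuncts: P2, P4, P5, P6, P8
Count = 8 - 3 = 5

5


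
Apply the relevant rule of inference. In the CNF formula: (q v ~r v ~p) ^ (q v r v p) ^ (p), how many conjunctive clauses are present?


A CNF formula is a conjunction of clauses.
Clauses are separated by ^.
Counting the conjuncts: 3 clauses.

3


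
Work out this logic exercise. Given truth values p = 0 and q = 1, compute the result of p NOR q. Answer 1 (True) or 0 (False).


p = 0, q = 1
Operation: p NOR q
Evaluate: 0 NOR 1 = 0

0


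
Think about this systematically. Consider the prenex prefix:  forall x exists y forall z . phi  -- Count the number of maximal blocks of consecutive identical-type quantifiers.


Quantifier-type sequence: A E A  (A=forall, E=exists)
Group into maximal same-type runs:
  Ax1 | Ex1 | Ax1
Number of blocks = 3

3


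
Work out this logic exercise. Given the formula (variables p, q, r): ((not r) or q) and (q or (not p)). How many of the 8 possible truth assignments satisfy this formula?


Evaluate all 8 assignments for p, q, r:
p=0, q=0, r=0: 1
p=0, q=0, r=1: 0
p=0, q=1, r=0: 1
p=0, q=1, r=1: 1
p=1, q=0, r=0: 0
p=1, q=0, r=1: 0
p=1, q=1, r=0: 1
p=1, q=1, r=1: 1
Satisfying count = 5

5


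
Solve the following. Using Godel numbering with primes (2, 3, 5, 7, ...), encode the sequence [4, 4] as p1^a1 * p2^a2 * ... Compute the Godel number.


Encode each element as an exponent of the corresponding prime:
  2^4 = 16
  3^4 = 81
Product = 16 * 81 = 1296

1296


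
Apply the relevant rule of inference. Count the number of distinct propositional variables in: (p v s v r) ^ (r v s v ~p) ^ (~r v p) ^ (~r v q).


Identify each variable that appears in the formula.
Variables found: p, q, r, s
Count = 4

4


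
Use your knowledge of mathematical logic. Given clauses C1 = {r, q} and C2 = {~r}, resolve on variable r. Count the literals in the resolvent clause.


Remove r from C1 and ~r from C2.
C1 remainder: {q}
C2 remainder: {}
Union (resolvent): {q}
Resolvent has 1 literal(s).

1


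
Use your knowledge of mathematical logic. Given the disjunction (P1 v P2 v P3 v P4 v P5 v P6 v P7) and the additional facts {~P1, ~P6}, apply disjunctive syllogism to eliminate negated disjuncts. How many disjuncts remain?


Original disjuncts (7): P1, P2, P3, P4, P5, P6, P7
Negated (eliminate): ~P1, ~P6
Remaining disjuncts: P2, P3, P4, P5, P7
Count = 7 - 2 = 5

5


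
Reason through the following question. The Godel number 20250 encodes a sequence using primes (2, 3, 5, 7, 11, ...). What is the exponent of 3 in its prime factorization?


Factorize 20250 by dividing by 3 repeatedly.
Division steps: 3 divides 20250 exactly 4 time(s).
Exponent of 3 = 4

4


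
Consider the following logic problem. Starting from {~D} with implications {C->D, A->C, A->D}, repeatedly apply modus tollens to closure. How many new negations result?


Initial negated facts: {~D}
Apply modus tollens to closure:
  ~D and C->D  =>  ~C
  ~C and A->C  =>  ~A
Final negated: {~A, ~C, ~D}
New negations: {~A, ~C}
Count = 2

2


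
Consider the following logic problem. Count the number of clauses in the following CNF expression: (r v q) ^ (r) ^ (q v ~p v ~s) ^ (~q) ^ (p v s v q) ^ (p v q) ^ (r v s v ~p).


A CNF formula is a conjunction of clauses.
Clauses are separated by ^.
Counting the conjuncts: 7 clauses.

7


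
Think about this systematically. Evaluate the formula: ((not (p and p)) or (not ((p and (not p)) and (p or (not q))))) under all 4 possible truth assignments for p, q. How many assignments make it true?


Check all 4 assignments:
p=0, q=0: 1
p=0, q=1: 1
p=1, q=0: 1
p=1, q=1: 1
Count of True = 4

4


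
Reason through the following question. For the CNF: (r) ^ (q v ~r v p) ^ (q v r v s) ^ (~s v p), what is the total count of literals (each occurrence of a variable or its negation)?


Counting literals in each clause:
Clause 1: 1 literal(s)
Clause 2: 3 literal(s)
Clause 3: 3 literal(s)
Clause 4: 2 literal(s)
Total = 9

9


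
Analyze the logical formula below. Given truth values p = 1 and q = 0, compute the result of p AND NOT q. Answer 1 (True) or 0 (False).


p = 1, q = 0
Operation: p AND NOT q
Evaluate: 1 AND NOT 0 = 1

1


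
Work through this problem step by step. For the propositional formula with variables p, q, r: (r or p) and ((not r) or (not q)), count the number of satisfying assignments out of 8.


Evaluate all 8 assignments for p, q, r:
p=0, q=0, r=0: 0
p=0, q=0, r=1: 1
p=0, q=1, r=0: 0
p=0, q=1, r=1: 0
p=1, q=0, r=0: 1
p=1, q=0, r=1: 1
p=1, q=1, r=0: 1
p=1, q=1, r=1: 0
Satisfying count = 4

4


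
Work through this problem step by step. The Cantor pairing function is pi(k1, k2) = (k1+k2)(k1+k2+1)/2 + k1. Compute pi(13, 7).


k1 + k2 = 20
(k1+k2)(k1+k2+1)/2 = 20 * 21 / 2 = 210
pi = 210 + 13 = 223

223


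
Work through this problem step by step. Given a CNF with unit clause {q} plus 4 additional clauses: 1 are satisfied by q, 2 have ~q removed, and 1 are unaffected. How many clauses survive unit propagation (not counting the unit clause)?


Satisfied (removed): 1
Shortened (remain): 2
Unchanged (remain): 1
Remaining = 2 + 1 = 3

3


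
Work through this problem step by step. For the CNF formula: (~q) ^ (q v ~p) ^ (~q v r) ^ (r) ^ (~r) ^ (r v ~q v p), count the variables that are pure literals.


Check each variable for pure literal status:
p: mixed (not pure)
q: mixed (not pure)
r: mixed (not pure)
Pure literal count = 0

0


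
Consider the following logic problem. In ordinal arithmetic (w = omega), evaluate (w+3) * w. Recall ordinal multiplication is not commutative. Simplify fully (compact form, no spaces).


Compute (w+3) * w.
Ordinal * is associative and left-distributive over +, but NOT commutative; for finite n>1, n*w = w but w*n stays w*n.
(w+3) * w = sup{(w+3)*k : k<w} = sup{w*k+3} = w^2 (the +3 tail is absorbed in the limit).
Result = w^2

w^2


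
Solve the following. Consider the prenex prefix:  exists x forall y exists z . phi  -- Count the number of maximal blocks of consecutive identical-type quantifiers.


Quantifier-type sequence: E A E  (A=forall, E=exists)
Group into maximal same-type runs:
  Ex1 | Ax1 | Ex1
Number of blocks = 3

3


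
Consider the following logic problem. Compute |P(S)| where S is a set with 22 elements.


The power set of a set with n elements has 2^n elements.
|P(S)| = 2^22 = 4194304

4194304


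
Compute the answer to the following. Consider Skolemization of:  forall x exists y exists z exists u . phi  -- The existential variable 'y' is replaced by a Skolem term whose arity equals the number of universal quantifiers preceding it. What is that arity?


Quantifier prefix: forall x exists y exists z exists u
'y' is existentially quantified at position 2.
Universal variables preceding it: x
Skolem function arity = 1

1


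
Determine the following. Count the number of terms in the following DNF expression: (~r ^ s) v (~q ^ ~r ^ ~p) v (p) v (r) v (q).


A DNF formula is a disjunction of terms (conjunctions).
Terms are separated by v.
Counting the disjuncts: 5 terms.

5


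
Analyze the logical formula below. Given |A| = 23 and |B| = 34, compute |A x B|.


The Cartesian product A x B contains all ordered pairs (a, b).
|A x B| = |A| * |B| = 23 * 34 = 782

782


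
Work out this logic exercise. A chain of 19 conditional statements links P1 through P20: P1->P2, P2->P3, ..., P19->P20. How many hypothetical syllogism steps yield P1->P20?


With 19 implications in a chain connecting 20 propositions:
P1->P2, P2->P3, ..., P19->P20
Steps needed = (number of implications) - 1 = 19 - 1 = 18

18


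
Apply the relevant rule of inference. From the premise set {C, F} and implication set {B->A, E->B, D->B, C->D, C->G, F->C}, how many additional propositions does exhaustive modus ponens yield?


Initial facts: {C, F}
Apply modus ponens to closure:
  C and C->D  =>  D
  C and C->G  =>  G
  D and D->B  =>  B
  B and B->A  =>  A
Final known: {A, B, C, D, F, G}
New propositions: {A, B, D, G}
Count = 4

4


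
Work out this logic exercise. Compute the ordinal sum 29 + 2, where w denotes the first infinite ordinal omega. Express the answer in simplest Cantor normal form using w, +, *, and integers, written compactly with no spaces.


Compute 29 + 2.
Ordinal + is associative but NOT commutative; for finite n>0, n + w = w but w + n stays w+n.
Both operands finite; ordinal + agrees with natural +: 29 + 2 = 31.
Result = 31

31


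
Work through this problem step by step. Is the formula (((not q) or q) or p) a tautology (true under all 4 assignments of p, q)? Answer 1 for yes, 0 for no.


Check all 4 assignments:
p=0, q=0: 1
p=0, q=1: 1
p=1, q=0: 1
p=1, q=1: 1
Satisfying count = 4/4.
Tautology iff count = 4: yes.

1


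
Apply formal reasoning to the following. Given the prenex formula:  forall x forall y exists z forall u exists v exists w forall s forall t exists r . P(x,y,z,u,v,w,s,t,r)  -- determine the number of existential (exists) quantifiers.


Quantifier prefix: forall x forall y exists z forall u exists v exists w forall s forall t exists r
Mark each quantifier type:
  U U E U E E U U E
Universal count = 5, Existential count = 4
Asked for existential (exists) quantifiers: 4

4


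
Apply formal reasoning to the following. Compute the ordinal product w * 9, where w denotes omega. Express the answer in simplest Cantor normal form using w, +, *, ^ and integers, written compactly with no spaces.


Compute w * 9.
Ordinal * is associative and left-distributive over +, but NOT commutative; for finite n>1, n*w = w but w*n stays w*n.
w * 9 means 9 copies of w concatenated: w*9.
Result = w*9

w*9


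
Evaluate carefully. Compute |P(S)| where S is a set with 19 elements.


The power set of a set with n elements has 2^n elements.
|P(S)| = 2^19 = 524288

524288


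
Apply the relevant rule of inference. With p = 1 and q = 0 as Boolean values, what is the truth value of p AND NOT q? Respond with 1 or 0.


p = 1, q = 0
Operation: p AND NOT q
Evaluate: 1 AND NOT 0 = 1

1


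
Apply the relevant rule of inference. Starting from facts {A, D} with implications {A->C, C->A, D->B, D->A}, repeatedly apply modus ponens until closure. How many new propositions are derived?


Initial facts: {A, D}
Apply modus ponens to closure:
  A and A->C  =>  C
  D and D->B  =>  B
Final known: {A, B, C, D}
New propositions: {B, C}
Count = 2

2


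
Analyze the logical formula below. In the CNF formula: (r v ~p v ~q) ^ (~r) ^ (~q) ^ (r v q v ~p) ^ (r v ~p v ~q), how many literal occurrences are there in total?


Counting literals in each clause:
Clause 1: 3 literal(s)
Clause 2: 1 literal(s)
Clause 3: 1 literal(s)
Clause 4: 3 literal(s)
Clause 5: 3 literal(s)
Total = 11

11


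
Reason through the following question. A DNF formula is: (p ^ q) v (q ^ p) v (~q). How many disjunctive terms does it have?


A DNF formula is a disjunction of terms (conjunctions).
Terms are separated by v.
Counting the disjuncts: 3 terms.

3


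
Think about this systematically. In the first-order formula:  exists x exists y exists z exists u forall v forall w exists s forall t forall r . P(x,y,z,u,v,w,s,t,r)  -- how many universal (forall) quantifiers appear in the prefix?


Quantifier prefix: exists x exists y exists z exists u forall v forall w exists s forall t forall r
Mark each quantifier type:
  E E E E U U E U U
Universal count = 4, Existential count = 5
Asked for universal (forall) quantifiers: 4

4


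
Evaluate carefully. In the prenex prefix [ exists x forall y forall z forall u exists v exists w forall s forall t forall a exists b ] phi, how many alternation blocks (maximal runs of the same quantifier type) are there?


Quantifier-type sequence: E A A A E E A A A E  (A=forall, E=exists)
Group into maximal same-type runs:
  Ex1 | Ax3 | Ex2 | Ax3 | Ex1
Number of blocks = 5

5


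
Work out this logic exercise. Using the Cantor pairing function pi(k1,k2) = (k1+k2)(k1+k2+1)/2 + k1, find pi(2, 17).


k1 + k2 = 19
(k1+k2)(k1+k2+1)/2 = 19 * 20 / 2 = 190
pi = 190 + 2 = 192

192


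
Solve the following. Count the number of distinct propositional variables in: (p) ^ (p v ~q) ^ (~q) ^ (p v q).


Identify each variable that appears in the formula.
Variables found: p, q
Count = 2

2


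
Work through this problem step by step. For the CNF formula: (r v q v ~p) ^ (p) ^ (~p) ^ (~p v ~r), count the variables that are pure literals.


Check each variable for pure literal status:
p: mixed (not pure)
q: pure positive
r: mixed (not pure)
Pure literal count = 1

1


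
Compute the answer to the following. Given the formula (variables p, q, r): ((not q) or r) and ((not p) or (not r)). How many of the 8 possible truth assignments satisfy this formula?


Evaluate all 8 assignments for p, q, r:
p=0, q=0, r=0: 1
p=0, q=0, r=1: 1
p=0, q=1, r=0: 0
p=0, q=1, r=1: 1
p=1, q=0, r=0: 1
p=1, q=0, r=1: 0
p=1, q=1, r=0: 0
p=1, q=1, r=1: 0
Satisfying count = 4

4


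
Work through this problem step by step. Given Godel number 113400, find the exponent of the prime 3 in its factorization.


Factorize 113400 by dividing by 3 repeatedly.
Division steps: 3 divides 113400 exactly 4 time(s).
Exponent of 3 = 4

4


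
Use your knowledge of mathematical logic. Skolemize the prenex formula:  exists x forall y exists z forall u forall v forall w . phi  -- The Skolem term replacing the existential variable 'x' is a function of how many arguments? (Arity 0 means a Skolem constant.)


Quantifier prefix: exists x forall y exists z forall u forall v forall w
'x' is existentially quantified at position 1.
No universal quantifiers precede it.
Skolem function arity = 0 (a Skolem constant)

0


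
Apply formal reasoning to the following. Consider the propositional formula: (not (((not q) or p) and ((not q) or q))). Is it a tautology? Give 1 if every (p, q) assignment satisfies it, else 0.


Check all 4 assignments:
p=0, q=0: 0
p=0, q=1: 1
p=1, q=0: 0
p=1, q=1: 0
Satisfying count = 1/4.
Tautology iff count = 4: no.

0


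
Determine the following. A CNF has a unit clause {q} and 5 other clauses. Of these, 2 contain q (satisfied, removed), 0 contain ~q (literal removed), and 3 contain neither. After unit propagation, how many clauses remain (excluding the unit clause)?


Satisfied (removed): 2
Shortened (remain): 0
Unchanged (remain): 3
Remaining = 0 + 3 = 3

3


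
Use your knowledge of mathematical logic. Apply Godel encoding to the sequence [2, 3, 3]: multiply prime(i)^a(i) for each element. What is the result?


Encode each element as an exponent of the corresponding prime:
  2^2 = 4
  3^3 = 27
  5^3 = 125
Product = 4 * 27 * 125 = 13500

13500


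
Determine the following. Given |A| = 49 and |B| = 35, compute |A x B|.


The Cartesian product A x B contains all ordered pairs (a, b).
|A x B| = |A| * |B| = 49 * 35 = 1715

1715


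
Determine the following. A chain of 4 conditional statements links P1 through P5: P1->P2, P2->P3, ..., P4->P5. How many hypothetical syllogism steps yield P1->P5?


With 4 implications in a chain connecting 5 propositions:
P1->P2, P2->P3, ..., P4->P5
Steps needed = (number of implications) - 1 = 4 - 1 = 3

3


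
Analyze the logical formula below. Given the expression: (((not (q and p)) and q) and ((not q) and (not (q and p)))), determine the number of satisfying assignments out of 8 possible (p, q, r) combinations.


Check all 8 assignments:
p=0, q=0, r=0: 0
p=0, q=0, r=1: 0
p=0, q=1, r=0: 0
p=0, q=1, r=1: 0
p=1, q=0, r=0: 0
p=1, q=0, r=1: 0
p=1, q=1, r=0: 0
p=1, q=1, r=1: 0
Count of True = 0

0


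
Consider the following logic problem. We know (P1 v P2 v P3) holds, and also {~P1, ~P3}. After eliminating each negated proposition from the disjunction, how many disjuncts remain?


Original disjuncts (3): P1, P2, P3
Negated (eliminate): ~P1, ~P3
Remaining disjuncts: P2
Count = 3 - 2 = 1

1
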